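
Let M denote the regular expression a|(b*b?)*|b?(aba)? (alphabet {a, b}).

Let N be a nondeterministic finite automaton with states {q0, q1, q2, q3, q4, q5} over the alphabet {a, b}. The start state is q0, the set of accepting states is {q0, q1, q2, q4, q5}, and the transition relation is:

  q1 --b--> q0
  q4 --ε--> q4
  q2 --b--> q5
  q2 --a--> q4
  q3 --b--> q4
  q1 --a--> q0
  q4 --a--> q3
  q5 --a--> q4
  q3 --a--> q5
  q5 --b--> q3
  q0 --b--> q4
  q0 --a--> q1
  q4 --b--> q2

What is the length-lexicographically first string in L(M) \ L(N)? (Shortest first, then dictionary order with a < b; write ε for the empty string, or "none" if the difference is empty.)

baba

The string baba is accepted by M but not by N.
No shorter string lies in the difference, and baba is the lexicographically first length-4 string in L(M) \ L(N).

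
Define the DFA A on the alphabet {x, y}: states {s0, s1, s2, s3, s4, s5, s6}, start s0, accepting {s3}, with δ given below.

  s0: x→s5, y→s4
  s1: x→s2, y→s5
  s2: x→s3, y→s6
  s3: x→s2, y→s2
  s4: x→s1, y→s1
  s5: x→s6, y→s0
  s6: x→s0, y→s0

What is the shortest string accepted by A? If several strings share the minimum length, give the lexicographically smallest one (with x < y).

yxxx

A breadth-first search from s0 reaches an accepting state first via the path s0 → s4 → s1 → s2 → s3 on input yxxx.
No string of length < 4 is accepted (BFS exhausts all shorter strings without reaching an accepting state), and yxxx is the lexicographically least accepting string of length 4.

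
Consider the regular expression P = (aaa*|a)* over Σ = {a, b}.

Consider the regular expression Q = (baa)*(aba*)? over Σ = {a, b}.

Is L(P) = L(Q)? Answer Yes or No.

The string a is accepted by P but rejected by Q.
So L(P) ≠ L(Q).

No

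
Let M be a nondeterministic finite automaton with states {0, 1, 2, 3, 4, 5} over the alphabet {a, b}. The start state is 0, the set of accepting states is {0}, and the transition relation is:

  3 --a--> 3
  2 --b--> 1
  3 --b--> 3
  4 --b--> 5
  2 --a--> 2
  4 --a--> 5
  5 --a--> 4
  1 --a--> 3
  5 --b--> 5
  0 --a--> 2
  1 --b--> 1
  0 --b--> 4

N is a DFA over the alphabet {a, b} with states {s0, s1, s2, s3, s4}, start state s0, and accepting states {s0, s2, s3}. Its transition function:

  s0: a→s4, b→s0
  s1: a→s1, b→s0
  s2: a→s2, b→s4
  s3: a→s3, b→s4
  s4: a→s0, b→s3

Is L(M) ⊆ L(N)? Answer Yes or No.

Yes

Exploring the product automaton M × N from the start pair (0, s0), following both machines on each input symbol, reaches 15 state pairs: (0, s0), (2, s4), (4, s0), (2, s0), (1, s3), (5, s4), (5, s0), (1, s0), (3, s3), (1, s4), (5, s3), (4, s4), (3, s4), (3, s0), (4, s3).
M accepts in {0} and N accepts in {s0, s2, s3}. The reachable pairs whose M-component is accepting are (0, s0); in each of them the N-component is accepting too, so the product for L(M) \ L(N) (M-component accepting, N-component rejecting) has no reachable accepting pair and the difference is empty.
Hence every string in L(M) is also in L(N).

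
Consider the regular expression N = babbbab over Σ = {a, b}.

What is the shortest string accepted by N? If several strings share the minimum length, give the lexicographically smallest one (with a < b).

By inspection of the expression, no string of length less than 7 matches, and babbbab is the lexicographically first match of length 7.

babbbab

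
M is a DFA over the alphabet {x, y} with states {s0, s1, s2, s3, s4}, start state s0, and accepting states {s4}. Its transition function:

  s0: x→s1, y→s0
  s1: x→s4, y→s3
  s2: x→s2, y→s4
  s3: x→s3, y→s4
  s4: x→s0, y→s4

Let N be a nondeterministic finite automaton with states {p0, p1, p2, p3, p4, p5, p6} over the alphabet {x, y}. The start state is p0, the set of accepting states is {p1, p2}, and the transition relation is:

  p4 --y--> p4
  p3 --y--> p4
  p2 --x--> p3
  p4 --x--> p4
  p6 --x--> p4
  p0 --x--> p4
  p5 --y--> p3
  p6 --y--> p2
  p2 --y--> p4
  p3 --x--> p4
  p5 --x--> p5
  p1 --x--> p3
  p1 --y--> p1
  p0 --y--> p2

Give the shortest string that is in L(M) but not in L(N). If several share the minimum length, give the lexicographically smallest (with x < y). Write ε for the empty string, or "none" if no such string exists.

The string xx is accepted by M but not by N.
No shorter string lies in the difference, and xx is the lexicographically first length-2 string in L(M) \ L(N).

xx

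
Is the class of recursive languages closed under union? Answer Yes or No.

Run a decider for L₁ and then a decider for L₂ on the input and accept if either accepts; both sub-runs halt, so this is again a decider.
So the recursive languages are closed under union.

Yes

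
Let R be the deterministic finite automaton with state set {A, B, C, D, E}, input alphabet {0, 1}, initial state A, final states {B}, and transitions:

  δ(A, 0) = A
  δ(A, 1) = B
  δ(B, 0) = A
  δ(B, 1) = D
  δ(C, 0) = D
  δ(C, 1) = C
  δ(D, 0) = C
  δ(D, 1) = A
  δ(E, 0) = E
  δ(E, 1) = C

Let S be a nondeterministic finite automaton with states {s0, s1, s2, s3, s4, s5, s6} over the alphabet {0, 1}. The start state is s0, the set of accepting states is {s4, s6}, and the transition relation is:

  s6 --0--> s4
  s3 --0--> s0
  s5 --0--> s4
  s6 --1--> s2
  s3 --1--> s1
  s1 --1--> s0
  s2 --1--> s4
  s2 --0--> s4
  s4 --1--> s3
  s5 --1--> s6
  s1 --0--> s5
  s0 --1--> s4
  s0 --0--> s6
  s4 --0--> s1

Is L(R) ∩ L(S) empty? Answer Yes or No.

The string 1 is accepted by both R and S.
Hence L(R) ∩ L(S) ≠ ∅.

No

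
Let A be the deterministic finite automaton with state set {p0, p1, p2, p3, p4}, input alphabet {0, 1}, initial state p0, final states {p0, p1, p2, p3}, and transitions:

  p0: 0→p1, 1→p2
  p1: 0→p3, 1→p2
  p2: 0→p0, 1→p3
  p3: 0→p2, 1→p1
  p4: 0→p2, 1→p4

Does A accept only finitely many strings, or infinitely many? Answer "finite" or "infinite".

infinite

State p0 is reachable from the start and can reach an accepting state, and it lies on the cycle p0 → p1 → p2 → p0.
Traversing that cycle any number of times yields accepted strings of unbounded length, so the language is infinite.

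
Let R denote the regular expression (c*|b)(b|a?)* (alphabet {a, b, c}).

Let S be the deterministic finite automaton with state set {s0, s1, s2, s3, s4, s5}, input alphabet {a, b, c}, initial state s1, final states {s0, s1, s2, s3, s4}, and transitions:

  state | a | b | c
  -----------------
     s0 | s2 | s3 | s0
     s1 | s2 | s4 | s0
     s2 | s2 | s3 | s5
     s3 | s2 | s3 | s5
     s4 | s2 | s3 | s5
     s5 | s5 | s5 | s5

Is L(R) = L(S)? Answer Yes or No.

Converting the expression R to a DFA (subset construction, then merging equivalent states) gives the minimal DFA with states {r0, r1, r2}, start state r0, accepting states {r0, r1} and transitions r0: a→r1, b→r1, c→r0; r1: a→r1, b→r1, c→r2; r2: a→r2, b→r2, c→r2.
Exploring the product automaton R × S from the start pair (r0, s1), following both machines on each input symbol, reaches 6 state pairs: (r0, s1), (r1, s2), (r1, s4), (r0, s0), (r1, s3), (r2, s5).
R accepts in {r0, r1} and S accepts in {s0, s1, s2, s3, s4}. In every reachable pair the two components are either both accepting — (r0, s1), (r1, s2), (r1, s4), (r0, s0), (r1, s3) — or both non-accepting, so no string is accepted by exactly one of the machines: L(R) \ L(S) and L(S) \ L(R) are both empty.
Hence every string is accepted by R iff it is accepted by S, and the two languages coincide.

Yes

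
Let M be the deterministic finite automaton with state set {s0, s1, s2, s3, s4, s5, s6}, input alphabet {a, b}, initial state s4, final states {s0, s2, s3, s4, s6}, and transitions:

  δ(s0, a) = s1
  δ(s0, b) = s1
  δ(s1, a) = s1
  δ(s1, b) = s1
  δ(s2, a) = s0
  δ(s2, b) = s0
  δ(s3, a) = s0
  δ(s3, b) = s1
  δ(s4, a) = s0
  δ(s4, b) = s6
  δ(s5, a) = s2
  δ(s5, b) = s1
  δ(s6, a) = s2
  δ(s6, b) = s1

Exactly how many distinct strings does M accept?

6

The useful subgraph on states {s0, s2, s4, s6} is acyclic, so L(M) is finite; the longest accepting path visits 4 useful states, giving maximum string length 3.
Counting accepting paths from s4 by length: 1 of length 0, 2 of length 1, 1 of length 2, 2 of length 3. Total 6.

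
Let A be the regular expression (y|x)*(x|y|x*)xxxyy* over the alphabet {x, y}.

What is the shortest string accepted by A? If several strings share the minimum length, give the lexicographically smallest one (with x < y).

By inspection of the expression, no string of length less than 4 matches, and xxxy is the lexicographically first match of length 4.

xxxy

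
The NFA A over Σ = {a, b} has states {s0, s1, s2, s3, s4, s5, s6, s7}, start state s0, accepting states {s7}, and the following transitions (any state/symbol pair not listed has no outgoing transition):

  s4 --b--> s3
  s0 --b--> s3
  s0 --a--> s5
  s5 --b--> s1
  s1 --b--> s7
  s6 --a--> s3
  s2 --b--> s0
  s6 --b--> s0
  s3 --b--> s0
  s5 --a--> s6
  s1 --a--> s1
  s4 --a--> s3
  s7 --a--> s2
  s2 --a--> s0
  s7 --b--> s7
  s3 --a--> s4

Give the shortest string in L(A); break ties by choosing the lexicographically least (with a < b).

A breadth-first search from s0 reaches an accepting state first via the path s0 → s5 → s1 → s7 on input abb.
No string of length < 3 is accepted (BFS exhausts all shorter strings without reaching an accepting state), and abb is the lexicographically least accepting string of length 3.

abb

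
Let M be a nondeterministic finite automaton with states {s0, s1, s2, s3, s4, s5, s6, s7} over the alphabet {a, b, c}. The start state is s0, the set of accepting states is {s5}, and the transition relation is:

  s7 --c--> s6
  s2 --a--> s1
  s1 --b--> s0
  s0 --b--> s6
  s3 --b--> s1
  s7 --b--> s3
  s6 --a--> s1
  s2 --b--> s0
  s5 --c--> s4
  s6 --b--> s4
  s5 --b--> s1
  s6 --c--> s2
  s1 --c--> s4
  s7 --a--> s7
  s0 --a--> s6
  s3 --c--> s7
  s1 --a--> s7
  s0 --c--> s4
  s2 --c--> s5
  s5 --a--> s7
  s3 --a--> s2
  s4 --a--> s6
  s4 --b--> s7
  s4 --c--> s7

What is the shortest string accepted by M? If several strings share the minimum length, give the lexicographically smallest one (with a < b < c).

acc

A breadth-first search from s0 reaches an accepting state first via the path s0 → s6 → s2 → s5 on input acc.
No string of length < 3 is accepted (BFS exhausts all shorter strings without reaching an accepting state), and acc is the lexicographically least accepting string of length 3.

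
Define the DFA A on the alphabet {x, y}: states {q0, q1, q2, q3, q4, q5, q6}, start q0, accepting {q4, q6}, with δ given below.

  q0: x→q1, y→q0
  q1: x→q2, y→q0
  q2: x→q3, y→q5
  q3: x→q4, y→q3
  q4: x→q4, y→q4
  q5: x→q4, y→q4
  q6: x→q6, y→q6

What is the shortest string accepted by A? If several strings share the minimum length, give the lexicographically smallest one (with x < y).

A breadth-first search from q0 reaches an accepting state first via the path q0 → q1 → q2 → q3 → q4 on input xxxx.
No string of length < 4 is accepted (BFS exhausts all shorter strings without reaching an accepting state), and xxxx is the lexicographically least accepting string of length 4.

xxxx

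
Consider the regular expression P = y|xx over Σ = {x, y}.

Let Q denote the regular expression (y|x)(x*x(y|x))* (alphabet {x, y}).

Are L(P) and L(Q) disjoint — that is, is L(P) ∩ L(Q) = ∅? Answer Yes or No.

No

The string y is accepted by both P and Q.
Hence L(P) ∩ L(Q) ≠ ∅.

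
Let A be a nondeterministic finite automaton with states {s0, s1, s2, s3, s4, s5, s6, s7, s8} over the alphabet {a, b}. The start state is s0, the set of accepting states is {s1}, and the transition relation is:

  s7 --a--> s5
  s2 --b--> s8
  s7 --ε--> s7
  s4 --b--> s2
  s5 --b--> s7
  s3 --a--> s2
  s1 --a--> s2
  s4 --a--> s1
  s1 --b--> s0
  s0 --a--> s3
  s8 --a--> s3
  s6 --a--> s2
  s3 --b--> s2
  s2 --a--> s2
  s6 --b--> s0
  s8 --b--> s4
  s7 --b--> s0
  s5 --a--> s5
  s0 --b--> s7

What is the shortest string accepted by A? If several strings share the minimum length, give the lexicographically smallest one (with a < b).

aabba

A breadth-first search from s0 reaches an accepting state first via the path s0 → s3 → s2 → s8 → s4 → s1 on input aabba.
No string of length < 5 is accepted (BFS exhausts all shorter strings without reaching an accepting state), and aabba is the lexicographically least accepting string of length 5.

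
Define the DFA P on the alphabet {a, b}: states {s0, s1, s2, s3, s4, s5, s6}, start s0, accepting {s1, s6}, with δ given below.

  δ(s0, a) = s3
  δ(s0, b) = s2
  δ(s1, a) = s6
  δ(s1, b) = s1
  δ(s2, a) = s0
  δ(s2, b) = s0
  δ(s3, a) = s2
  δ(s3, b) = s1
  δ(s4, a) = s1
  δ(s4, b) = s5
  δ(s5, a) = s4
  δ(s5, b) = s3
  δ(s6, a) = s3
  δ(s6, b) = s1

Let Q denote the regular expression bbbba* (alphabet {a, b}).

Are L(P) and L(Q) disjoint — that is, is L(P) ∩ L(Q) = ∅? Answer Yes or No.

Converting the expression Q to a DFA (subset construction, then merging equivalent states) gives the minimal DFA with states {q0, q1, q2, q3, q4, q5}, start state q0, accepting states {q5} and transitions q0: a→q1, b→q2; q1: a→q1, b→q1; q2: a→q1, b→q3; q3: a→q1, b→q4; q4: a→q1, b→q5; q5: a→q5, b→q1.
Exploring the product automaton P × Q from the start pair (s0, q0), following both machines on each input symbol, reaches 12 state pairs: (s0, q0), (s3, q1), (s2, q2), (s2, q1), (s1, q1), (s0, q1), (s0, q3), (s6, q1), (s2, q4), (s0, q5), (s3, q5), (s2, q5).
P accepts in {s1, s6} and Q accepts in {q5}; no reachable pair has both components accepting, so no string drives both machines to acceptance simultaneously and L(P) ∩ L(Q) = ∅.
So no string is accepted by both, and the intersection is empty.

Yes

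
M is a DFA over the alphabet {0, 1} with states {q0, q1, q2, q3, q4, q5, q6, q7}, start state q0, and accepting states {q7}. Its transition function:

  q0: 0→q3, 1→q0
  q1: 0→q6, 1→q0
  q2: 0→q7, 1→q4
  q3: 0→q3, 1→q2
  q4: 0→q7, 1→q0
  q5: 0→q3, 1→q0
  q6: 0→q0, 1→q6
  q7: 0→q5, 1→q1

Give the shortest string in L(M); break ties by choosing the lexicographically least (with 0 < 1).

A breadth-first search from q0 reaches an accepting state first via the path q0 → q3 → q2 → q7 on input 010.
No string of length < 3 is accepted (BFS exhausts all shorter strings without reaching an accepting state), and 010 is the lexicographically least accepting string of length 3.

010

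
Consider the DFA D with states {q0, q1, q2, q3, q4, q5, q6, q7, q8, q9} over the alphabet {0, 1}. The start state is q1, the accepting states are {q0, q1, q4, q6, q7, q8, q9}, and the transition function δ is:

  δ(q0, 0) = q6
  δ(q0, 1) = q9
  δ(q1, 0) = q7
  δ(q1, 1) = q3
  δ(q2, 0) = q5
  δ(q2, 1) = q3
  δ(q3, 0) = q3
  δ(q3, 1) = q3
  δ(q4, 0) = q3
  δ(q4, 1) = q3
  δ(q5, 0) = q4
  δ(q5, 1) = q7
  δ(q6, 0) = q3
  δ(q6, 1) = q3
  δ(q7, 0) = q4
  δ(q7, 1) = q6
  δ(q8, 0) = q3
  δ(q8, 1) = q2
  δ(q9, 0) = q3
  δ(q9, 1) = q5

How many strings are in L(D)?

The useful subgraph on states {q1, q4, q6, q7} is acyclic, so L(D) is finite; the longest accepting path visits 3 useful states, giving maximum string length 2.
Counting accepting paths from q1 by length: 1 of length 0, 1 of length 1, 2 of length 2. Total 4.

4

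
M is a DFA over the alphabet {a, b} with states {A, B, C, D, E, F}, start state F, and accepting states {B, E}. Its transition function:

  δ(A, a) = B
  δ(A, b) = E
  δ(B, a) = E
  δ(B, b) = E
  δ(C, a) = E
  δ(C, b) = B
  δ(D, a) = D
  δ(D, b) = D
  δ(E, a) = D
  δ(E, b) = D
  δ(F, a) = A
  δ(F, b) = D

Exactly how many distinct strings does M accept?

The useful subgraph on states {A, B, E, F} is acyclic, so L(M) is finite; the longest accepting path visits 4 useful states, giving maximum string length 3.
Counting accepting paths from F by length: 2 of length 2, 2 of length 3. Total 4.

4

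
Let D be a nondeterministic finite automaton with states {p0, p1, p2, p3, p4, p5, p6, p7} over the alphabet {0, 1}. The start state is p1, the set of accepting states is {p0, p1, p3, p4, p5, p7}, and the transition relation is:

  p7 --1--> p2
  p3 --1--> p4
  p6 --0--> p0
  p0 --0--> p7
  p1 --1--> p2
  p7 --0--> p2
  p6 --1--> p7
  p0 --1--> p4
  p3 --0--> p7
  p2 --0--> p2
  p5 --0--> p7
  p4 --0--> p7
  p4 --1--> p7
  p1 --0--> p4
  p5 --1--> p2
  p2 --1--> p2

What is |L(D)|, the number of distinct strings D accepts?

4

The useful subgraph on states {p1, p4, p7} is acyclic, so L(D) is finite; the longest accepting path visits 3 useful states, giving maximum string length 2.
Counting accepting paths from p1 by length: 1 of length 0, 1 of length 1, 2 of length 2. Total 4.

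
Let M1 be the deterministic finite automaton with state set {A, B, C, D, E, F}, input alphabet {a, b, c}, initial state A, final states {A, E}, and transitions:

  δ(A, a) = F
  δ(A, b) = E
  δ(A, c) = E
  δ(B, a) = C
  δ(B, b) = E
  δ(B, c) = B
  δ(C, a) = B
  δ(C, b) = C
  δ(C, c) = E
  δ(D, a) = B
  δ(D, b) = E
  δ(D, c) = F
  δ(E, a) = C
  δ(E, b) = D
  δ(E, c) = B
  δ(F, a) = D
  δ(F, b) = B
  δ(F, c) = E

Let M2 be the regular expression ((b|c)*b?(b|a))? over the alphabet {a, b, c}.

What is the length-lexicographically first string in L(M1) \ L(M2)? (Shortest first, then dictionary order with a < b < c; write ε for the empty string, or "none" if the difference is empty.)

c

The string c is accepted by M1 but not by M2.
No shorter string lies in the difference, and c is the lexicographically first length-1 string in L(M1) \ L(M2).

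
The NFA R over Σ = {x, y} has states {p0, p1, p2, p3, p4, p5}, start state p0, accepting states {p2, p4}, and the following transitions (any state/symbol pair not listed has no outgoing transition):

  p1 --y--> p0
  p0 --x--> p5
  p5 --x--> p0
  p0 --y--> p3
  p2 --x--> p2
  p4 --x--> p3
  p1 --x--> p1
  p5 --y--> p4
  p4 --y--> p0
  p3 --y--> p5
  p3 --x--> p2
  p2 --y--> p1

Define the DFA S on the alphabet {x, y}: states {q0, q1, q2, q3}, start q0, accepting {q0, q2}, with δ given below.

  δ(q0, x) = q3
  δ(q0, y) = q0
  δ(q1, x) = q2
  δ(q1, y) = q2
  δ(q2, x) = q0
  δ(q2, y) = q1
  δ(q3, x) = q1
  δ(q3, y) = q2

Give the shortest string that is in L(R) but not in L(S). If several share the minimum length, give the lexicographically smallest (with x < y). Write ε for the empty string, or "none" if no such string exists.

yx

The string yx is accepted by R but not by S.
No shorter string lies in the difference, and yx is the lexicographically first length-2 string in L(R) \ L(S).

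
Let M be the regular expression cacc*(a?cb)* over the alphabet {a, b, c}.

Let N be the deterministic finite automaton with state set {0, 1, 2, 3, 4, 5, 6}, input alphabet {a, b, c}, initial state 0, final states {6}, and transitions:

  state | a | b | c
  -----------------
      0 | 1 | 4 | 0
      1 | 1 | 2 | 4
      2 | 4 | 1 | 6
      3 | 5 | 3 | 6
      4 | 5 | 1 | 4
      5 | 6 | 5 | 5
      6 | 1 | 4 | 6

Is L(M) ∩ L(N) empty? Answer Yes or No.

Converting the expression M to a DFA (subset construction, then merging equivalent states) gives the minimal DFA with states {m0, m1, m2, m3, m4, m5, m6, m7, m8}, start state m0, accepting states {m4, m6, m8} and transitions m0: a→m1, b→m1, c→m2; m1: a→m1, b→m1, c→m1; m2: a→m3, b→m1, c→m1; m3: a→m1, b→m1, c→m4; m4: a→m5, b→m1, c→m6; m5: a→m1, b→m1, c→m7; m6: a→m5, b→m8, c→m6; m7: a→m1, b→m8, c→m1; m8: a→m5, b→m1, c→m7.
Exploring the product automaton M × N from the start pair (m0, 0), following both machines on each input symbol, reaches 20 state pairs: (m0, 0), (m1, 1), (m1, 4), (m2, 0), (m1, 2), (m1, 5), (m3, 1), (m1, 0), (m1, 6), (m4, 4), (m5, 5), (m6, 4), (m7, 5), (m8, 1), (m8, 5), (m5, 1), (m7, 4), (m5, 6), (m7, 6), (m8, 4).
M accepts in {m4, m6, m8} and N accepts in {6}; no reachable pair has both components accepting, so no string drives both machines to acceptance simultaneously and L(M) ∩ L(N) = ∅.
So no string is accepted by both, and the intersection is empty.

Yes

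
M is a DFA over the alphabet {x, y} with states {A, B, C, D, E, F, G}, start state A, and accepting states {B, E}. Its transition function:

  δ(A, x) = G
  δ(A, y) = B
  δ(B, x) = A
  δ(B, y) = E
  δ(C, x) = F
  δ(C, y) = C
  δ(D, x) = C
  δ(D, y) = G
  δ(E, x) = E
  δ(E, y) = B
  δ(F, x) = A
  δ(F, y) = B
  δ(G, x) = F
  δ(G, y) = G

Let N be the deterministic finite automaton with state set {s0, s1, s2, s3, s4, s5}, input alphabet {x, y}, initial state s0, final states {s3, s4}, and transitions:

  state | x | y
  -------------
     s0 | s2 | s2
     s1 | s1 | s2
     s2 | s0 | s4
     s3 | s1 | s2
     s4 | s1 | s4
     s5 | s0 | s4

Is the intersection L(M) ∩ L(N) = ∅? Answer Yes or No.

The string yy is accepted by both M and N.
Hence L(M) ∩ L(N) ≠ ∅.

No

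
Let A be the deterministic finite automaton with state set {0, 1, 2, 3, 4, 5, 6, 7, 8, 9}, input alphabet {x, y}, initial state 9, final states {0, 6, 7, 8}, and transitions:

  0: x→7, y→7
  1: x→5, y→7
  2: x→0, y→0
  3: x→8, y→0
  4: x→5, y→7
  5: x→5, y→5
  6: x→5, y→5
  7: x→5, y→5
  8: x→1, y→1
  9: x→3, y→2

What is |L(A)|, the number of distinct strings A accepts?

The useful subgraph on states {0, 1, 2, 3, 7, 8, 9} is acyclic, so L(A) is finite; the longest accepting path visits 5 useful states, giving maximum string length 4.
Counting accepting paths from 9 by length: 4 of length 2, 6 of length 3, 2 of length 4. Total 12.

12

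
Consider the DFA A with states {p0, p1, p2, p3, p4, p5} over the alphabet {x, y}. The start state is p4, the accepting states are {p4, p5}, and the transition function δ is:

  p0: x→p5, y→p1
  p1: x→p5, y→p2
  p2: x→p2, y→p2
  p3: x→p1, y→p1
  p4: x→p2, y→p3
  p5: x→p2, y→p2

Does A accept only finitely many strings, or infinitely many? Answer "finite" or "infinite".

finite

The useful states (reachable from p4 and able to reach an accepting state) are {p1, p3, p4, p5}.
Restricted to these states the transition graph has no cycle, so every accepting path has bounded length and L is finite.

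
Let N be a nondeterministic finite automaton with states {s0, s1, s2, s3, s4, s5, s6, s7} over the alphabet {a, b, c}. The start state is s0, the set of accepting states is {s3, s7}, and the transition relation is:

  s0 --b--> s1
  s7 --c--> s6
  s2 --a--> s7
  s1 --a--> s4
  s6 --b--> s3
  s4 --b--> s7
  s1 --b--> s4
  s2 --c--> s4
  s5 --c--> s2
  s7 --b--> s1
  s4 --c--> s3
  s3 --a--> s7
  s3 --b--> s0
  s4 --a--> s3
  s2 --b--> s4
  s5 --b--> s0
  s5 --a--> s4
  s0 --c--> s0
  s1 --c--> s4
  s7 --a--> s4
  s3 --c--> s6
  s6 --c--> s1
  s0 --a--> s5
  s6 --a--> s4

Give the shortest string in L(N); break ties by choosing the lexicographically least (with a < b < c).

A breadth-first search from s0 reaches an accepting state first via the path s0 → s5 → s4 → s3 on input aaa.
No string of length < 3 is accepted (BFS exhausts all shorter strings without reaching an accepting state), and aaa is the lexicographically least accepting string of length 3.

aaa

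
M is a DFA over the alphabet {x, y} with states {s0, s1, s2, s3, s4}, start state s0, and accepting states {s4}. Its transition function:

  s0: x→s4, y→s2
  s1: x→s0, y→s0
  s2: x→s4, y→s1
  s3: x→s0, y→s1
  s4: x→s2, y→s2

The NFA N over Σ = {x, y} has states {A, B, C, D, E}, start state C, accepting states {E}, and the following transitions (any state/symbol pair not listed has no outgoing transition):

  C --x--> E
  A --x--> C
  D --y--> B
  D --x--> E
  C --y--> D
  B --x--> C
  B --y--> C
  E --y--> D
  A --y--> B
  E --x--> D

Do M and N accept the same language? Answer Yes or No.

Exploring the product automaton M × N from the start pair (s0, C), following both machines on each input symbol, reaches 4 state pairs: (s0, C), (s4, E), (s2, D), (s1, B).
M accepts in {s4} and N accepts in {E}. In every reachable pair the two components are either both accepting — (s4, E) — or both non-accepting, so no string is accepted by exactly one of the machines: L(M) \ L(N) and L(N) \ L(M) are both empty.
Hence every string is accepted by M iff it is accepted by N, and the two languages coincide.

Yes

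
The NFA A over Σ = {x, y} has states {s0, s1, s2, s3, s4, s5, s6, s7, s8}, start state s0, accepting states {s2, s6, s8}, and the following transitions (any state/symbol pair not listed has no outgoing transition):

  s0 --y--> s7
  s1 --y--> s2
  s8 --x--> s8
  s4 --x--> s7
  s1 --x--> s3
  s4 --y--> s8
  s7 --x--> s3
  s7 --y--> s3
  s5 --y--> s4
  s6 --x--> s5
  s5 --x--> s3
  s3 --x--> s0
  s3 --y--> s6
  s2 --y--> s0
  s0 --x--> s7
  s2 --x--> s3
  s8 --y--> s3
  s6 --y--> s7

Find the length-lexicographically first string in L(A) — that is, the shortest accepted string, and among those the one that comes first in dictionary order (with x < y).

xxy

A breadth-first search from s0 reaches an accepting state first via the path s0 → s7 → s3 → s6 on input xxy.
No string of length < 3 is accepted (BFS exhausts all shorter strings without reaching an accepting state), and xxy is the lexicographically least accepting string of length 3.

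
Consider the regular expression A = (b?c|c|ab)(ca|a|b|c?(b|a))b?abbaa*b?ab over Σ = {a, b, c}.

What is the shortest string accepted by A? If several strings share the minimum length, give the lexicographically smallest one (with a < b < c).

caabbaab

By inspection of the expression, no string of length less than 8 matches, and caabbaab is the lexicographically first match of length 8.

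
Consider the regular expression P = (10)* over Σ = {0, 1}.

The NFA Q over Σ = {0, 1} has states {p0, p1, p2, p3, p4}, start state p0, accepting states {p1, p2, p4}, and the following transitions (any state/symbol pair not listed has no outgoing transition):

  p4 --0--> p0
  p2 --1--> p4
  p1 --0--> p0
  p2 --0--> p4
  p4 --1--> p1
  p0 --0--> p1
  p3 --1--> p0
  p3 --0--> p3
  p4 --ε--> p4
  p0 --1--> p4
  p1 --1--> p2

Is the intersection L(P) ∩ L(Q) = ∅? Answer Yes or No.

Converting the expression P to a DFA (subset construction, then merging equivalent states) gives the minimal DFA with states {r0, r1, r2}, start state r0, accepting states {r0} and transitions r0: 0→r1, 1→r2; r1: 0→r1, 1→r1; r2: 0→r0, 1→r1.
Exploring the product automaton P × Q from the start pair (r0, p0), following both machines on each input symbol, reaches 6 state pairs: (r0, p0), (r1, p1), (r2, p4), (r1, p0), (r1, p2), (r1, p4).
P accepts in {r0} and Q accepts in {p1, p2, p4}; no reachable pair has both components accepting, so no string drives both machines to acceptance simultaneously and L(P) ∩ L(Q) = ∅.
So no string is accepted by both, and the intersection is empty.

Yes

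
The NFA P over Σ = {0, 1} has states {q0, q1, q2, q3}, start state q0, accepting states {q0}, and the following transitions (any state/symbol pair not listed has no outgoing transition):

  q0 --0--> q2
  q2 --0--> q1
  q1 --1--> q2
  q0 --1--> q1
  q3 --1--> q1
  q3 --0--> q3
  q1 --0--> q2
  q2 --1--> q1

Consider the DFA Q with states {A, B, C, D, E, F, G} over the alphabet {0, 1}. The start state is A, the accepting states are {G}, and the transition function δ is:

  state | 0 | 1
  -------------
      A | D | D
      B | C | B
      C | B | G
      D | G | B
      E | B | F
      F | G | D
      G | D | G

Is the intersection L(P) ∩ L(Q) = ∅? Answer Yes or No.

Yes

Exploring the product automaton P × Q from the start pair (q0, A), following both machines on each input symbol, reaches 9 state pairs: (q0, A), (q2, D), (q1, D), (q1, G), (q1, B), (q2, G), (q2, B), (q2, C), (q1, C).
P accepts in {q0} and Q accepts in {G}; no reachable pair has both components accepting, so no string drives both machines to acceptance simultaneously and L(P) ∩ L(Q) = ∅.
So no string is accepted by both, and the intersection is empty.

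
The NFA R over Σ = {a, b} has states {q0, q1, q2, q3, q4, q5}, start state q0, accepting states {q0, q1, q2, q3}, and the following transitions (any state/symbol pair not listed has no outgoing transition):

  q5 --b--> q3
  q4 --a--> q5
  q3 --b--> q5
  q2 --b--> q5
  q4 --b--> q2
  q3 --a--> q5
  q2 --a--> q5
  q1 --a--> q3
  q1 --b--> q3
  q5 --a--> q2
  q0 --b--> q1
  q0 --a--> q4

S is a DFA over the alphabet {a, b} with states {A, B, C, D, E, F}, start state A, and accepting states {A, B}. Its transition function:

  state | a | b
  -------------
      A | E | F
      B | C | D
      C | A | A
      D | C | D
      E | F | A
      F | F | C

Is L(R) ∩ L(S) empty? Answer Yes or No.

No

The empty string ε is accepted by both R and S.
Hence L(R) ∩ L(S) ≠ ∅.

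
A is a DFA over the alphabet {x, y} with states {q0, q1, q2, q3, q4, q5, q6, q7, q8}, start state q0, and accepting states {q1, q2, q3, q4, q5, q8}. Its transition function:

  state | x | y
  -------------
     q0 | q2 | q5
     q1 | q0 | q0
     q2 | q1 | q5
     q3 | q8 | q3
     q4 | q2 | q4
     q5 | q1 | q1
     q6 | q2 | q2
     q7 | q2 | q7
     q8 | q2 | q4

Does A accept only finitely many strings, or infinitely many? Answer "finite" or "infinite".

infinite

State q0 is reachable from the start and can reach an accepting state, and it lies on the cycle q0 → q2 → q1 → q0.
Traversing that cycle any number of times yields accepted strings of unbounded length, so the language is infinite.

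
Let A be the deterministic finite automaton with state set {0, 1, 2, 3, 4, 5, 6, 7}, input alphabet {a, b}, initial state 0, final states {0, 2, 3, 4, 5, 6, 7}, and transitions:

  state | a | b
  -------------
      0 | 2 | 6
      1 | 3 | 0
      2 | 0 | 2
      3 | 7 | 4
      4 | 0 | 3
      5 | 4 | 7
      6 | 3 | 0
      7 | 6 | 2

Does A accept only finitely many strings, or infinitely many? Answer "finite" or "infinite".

State 0 is reachable from the start and can reach an accepting state, and it lies on the cycle 0 → 2 → 0.
Traversing that cycle any number of times yields accepted strings of unbounded length, so the language is infinite.

infinite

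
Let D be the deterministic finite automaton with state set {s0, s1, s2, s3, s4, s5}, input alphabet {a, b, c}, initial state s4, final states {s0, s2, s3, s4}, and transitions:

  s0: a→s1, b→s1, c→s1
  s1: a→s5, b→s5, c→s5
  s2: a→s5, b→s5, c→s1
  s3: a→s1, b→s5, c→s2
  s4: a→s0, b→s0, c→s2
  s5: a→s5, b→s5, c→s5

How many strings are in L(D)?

4

The useful subgraph on states {s0, s2, s4} is acyclic, so L(D) is finite; the longest accepting path visits 2 useful states, giving maximum string length 1.
Counting accepting paths from s4 by length: 1 of length 0, 3 of length 1. Total 4.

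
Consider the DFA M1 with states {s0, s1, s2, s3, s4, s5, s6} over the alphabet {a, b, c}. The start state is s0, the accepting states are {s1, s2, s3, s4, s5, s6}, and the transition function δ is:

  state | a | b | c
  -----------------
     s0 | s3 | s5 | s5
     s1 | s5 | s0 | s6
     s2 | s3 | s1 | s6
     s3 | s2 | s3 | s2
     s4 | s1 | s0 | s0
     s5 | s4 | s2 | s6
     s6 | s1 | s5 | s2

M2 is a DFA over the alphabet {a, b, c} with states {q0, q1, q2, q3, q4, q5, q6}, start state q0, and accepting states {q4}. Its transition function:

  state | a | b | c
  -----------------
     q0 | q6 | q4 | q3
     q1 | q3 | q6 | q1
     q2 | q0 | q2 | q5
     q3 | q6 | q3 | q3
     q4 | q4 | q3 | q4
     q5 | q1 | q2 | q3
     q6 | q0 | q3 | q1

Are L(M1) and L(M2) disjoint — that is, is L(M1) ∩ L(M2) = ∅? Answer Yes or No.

No

The string b is accepted by both M1 and M2.
Hence L(M1) ∩ L(M2) ≠ ∅.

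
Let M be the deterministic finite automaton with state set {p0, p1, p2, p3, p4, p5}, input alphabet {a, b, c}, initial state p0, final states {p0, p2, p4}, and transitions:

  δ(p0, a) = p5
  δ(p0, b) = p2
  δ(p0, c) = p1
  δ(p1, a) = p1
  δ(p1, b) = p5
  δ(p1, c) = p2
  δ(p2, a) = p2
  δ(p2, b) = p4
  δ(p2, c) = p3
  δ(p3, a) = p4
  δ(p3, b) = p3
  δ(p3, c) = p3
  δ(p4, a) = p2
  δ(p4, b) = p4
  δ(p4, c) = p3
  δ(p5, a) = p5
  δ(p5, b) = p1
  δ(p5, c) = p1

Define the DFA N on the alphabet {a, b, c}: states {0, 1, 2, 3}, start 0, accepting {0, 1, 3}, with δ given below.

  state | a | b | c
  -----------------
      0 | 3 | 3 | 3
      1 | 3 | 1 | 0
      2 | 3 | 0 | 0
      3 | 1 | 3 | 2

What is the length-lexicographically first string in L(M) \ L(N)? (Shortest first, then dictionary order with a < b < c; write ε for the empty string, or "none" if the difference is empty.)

The string cc is accepted by M but not by N.
No shorter string lies in the difference, and cc is the lexicographically first length-2 string in L(M) \ L(N).

cc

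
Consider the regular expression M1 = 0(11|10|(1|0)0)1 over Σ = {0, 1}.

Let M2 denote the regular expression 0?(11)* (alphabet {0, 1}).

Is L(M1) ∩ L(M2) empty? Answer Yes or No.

Yes

Converting the expression M1 to a DFA (subset construction, then merging equivalent states) gives the minimal DFA with states {r0, r1, r2, r3, r4, r5, r6}, start state r0, accepting states {r6} and transitions r0: 0→r1, 1→r2; r1: 0→r3, 1→r4; r2: 0→r2, 1→r2; r3: 0→r5, 1→r2; r4: 0→r5, 1→r5; r5: 0→r2, 1→r6; r6: 0→r2, 1→r2.
Converting the expression M2 to a DFA (subset construction, then merging equivalent states) gives the minimal DFA with states {t0, t1, t2, t3}, start state t0, accepting states {t0, t1} and transitions t0: 0→t1, 1→t2; t1: 0→t3, 1→t2; t2: 0→t3, 1→t1; t3: 0→t3, 1→t3.
Exploring the product automaton M1 × M2 from the start pair (r0, t0), following both machines on each input symbol, reaches 11 state pairs: (r0, t0), (r1, t1), (r2, t2), (r3, t3), (r4, t2), (r2, t3), (r2, t1), (r5, t3), (r5, t1), (r6, t3), (r6, t2).
M1 accepts in {r6} and M2 accepts in {t0, t1}; no reachable pair has both components accepting, so no string drives both machines to acceptance simultaneously and L(M1) ∩ L(M2) = ∅.
So no string is accepted by both, and the intersection is empty.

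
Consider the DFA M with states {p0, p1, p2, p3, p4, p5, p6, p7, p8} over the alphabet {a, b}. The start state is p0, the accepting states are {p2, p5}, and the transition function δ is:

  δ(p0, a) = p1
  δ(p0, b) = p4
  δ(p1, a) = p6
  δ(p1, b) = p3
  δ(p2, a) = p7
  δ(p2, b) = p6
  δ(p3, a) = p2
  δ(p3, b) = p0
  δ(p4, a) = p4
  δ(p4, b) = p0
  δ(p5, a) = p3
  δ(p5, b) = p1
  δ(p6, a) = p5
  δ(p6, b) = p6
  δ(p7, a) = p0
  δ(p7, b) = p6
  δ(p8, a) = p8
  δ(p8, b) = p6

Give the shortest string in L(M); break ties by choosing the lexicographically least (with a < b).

A breadth-first search from p0 reaches an accepting state first via the path p0 → p1 → p6 → p5 on input aaa.
No string of length < 3 is accepted (BFS exhausts all shorter strings without reaching an accepting state), and aaa is the lexicographically least accepting string of length 3.

aaa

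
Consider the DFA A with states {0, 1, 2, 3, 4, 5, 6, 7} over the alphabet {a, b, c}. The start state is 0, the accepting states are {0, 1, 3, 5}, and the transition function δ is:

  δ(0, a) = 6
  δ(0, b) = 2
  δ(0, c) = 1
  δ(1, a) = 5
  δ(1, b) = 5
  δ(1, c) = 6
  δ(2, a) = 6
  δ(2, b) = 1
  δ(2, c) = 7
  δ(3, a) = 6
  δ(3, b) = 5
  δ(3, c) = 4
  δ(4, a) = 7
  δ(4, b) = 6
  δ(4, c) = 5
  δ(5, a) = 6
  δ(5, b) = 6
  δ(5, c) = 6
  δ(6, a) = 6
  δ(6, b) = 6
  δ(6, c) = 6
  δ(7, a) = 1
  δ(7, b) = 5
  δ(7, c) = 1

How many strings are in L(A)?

The useful subgraph on states {0, 1, 2, 5, 7} is acyclic, so L(A) is finite; the longest accepting path visits 5 useful states, giving maximum string length 4.
Counting accepting paths from 0 by length: 1 of length 0, 1 of length 1, 3 of length 2, 5 of length 3, 4 of length 4. Total 14.

14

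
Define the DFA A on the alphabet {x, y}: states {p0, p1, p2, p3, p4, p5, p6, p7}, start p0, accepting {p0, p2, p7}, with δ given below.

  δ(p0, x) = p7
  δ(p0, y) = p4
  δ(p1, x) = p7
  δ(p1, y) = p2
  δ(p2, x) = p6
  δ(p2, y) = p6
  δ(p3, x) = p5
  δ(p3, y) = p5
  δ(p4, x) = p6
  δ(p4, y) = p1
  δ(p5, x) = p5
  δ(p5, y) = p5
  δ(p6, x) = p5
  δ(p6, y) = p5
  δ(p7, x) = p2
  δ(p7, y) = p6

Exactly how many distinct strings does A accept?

The useful subgraph on states {p0, p1, p2, p4, p7} is acyclic, so L(A) is finite; the longest accepting path visits 5 useful states, giving maximum string length 4.
Counting accepting paths from p0 by length: 1 of length 0, 1 of length 1, 1 of length 2, 2 of length 3, 1 of length 4. Total 6.

6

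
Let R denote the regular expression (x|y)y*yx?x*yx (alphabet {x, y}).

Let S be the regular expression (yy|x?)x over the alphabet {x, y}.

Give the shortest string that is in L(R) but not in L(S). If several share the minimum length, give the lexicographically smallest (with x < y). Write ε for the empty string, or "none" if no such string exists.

xyyx

The string xyyx is accepted by R but not by S.
No shorter string lies in the difference, and xyyx is the lexicographically first length-4 string in L(R) \ L(S).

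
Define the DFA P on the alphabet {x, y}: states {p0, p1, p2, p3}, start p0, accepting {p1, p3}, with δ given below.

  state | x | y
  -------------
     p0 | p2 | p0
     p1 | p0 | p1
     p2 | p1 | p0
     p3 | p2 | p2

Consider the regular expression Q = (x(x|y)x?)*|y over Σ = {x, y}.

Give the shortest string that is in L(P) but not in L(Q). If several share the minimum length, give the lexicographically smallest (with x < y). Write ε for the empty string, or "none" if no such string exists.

The string xxy is accepted by P but not by Q.
No shorter string lies in the difference, and xxy is the lexicographically first length-3 string in L(P) \ L(Q).

xxy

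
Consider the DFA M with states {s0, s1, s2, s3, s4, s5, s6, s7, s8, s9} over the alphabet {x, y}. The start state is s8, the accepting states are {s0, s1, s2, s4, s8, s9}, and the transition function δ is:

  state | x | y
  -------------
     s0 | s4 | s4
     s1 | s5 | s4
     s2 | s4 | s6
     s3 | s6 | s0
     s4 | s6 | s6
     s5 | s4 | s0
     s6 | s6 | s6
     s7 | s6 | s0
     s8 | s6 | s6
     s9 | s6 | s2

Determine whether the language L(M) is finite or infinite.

The useful states (reachable from s8 and able to reach an accepting state) are {s8}.
Restricted to these states the transition graph has no cycle, so every accepting path has bounded length and L is finite.

finite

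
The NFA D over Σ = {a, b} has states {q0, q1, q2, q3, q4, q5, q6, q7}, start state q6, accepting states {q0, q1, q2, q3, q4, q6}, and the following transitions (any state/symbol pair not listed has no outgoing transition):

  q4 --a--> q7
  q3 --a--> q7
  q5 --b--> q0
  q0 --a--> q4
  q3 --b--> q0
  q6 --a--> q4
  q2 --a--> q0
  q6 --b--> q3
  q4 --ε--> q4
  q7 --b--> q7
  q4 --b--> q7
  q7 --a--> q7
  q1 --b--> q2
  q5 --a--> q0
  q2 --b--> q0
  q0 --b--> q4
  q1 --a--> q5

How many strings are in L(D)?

6

The useful subgraph on states {q0, q3, q4, q6} is acyclic, so L(D) is finite; the longest accepting path visits 4 useful states, giving maximum string length 3.
Counting accepting paths from q6 by length: 1 of length 0, 2 of length 1, 1 of length 2, 2 of length 3. Total 6.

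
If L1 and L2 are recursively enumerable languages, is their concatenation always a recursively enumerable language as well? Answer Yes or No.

Dovetail over all split points of the input and all step bounds t = 1, 2, …, simulating the recogniser for L₁ on the prefix and the recogniser for L₂ on the suffix for t steps; accept if for some split both accept.
So the recursively enumerable languages are closed under concatenation.

Yes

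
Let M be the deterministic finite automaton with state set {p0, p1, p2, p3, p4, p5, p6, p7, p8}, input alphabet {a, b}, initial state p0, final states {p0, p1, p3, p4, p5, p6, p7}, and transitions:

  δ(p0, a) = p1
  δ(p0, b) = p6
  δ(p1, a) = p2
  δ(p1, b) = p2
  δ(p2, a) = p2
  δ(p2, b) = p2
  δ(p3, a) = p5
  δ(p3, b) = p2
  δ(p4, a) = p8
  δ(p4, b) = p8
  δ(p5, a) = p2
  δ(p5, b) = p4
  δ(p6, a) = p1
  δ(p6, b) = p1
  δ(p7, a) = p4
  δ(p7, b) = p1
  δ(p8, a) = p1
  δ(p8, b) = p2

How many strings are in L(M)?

The useful subgraph on states {p0, p1, p6} is acyclic, so L(M) is finite; the longest accepting path visits 3 useful states, giving maximum string length 2.
Counting accepting paths from p0 by length: 1 of length 0, 2 of length 1, 2 of length 2. Total 5.

5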